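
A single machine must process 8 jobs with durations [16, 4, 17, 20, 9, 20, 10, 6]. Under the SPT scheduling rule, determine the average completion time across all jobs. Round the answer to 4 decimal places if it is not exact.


Sort jobs by processing time (SPT order): [4, 6, 9, 10, 16, 17, 20, 20]
Compute completion times sequentially:
  Job 1: processing = 4, completes at 4
  Job 2: processing = 6, completes at 10
  Job 3: processing = 9, completes at 19
  Job 4: processing = 10, completes at 29
  Job 5: processing = 16, completes at 45
  Job 6: processing = 17, completes at 62
  Job 7: processing = 20, completes at 82
  Job 8: processing = 20, completes at 102
Sum of completion times = 353
Average completion time = 353/8 = 44.125

44.125


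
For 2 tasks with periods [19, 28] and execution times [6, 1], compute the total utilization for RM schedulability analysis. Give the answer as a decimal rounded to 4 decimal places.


Compute individual utilizations (exact fractions):
  Task 1: C/T = 6/19 (approx. 0.3158)
  Task 2: C/T = 1/28 (approx. 0.0357)
Total utilization U = 6/19 + 1/28 = 187/532
Rounded to 4 decimal places: U = 0.3515
RM (Liu & Layland) bound for 2 tasks = 0.828427; compare with U = 187/532 (approx. 0.351504)
U <= bound, so schedulable by RM sufficient condition.

0.3515


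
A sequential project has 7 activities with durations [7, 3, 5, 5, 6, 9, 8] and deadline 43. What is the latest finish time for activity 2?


LF(activity 2) = deadline - sum of successor durations
Successors: activities 3 through 7 with durations [5, 5, 6, 9, 8]
Sum of successor durations = 33
LF = 43 - 33 = 10

10


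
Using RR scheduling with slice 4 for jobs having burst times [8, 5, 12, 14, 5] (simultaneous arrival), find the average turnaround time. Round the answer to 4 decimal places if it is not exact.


Time quantum = 4
Execution trace:
  J1 runs 4 units, time = 4
  J2 runs 4 units, time = 8
  J3 runs 4 units, time = 12
  J4 runs 4 units, time = 16
  J5 runs 4 units, time = 20
  J1 runs 4 units, time = 24
  J2 runs 1 units, time = 25
  J3 runs 4 units, time = 29
  J4 runs 4 units, time = 33
  J5 runs 1 units, time = 34
  J3 runs 4 units, time = 38
  J4 runs 4 units, time = 42
  J4 runs 2 units, time = 44
Finish times: [24, 25, 38, 44, 34]
Average turnaround = 165/5 = 33.0

33.0


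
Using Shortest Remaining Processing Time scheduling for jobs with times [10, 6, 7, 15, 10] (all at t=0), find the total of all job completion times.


Since all jobs arrive at t=0, SRPT equals SPT ordering.
SPT order: [6, 7, 10, 10, 15]
Completion times:
  Job 1: p=6, C=6
  Job 2: p=7, C=13
  Job 3: p=10, C=23
  Job 4: p=10, C=33
  Job 5: p=15, C=48
Total completion time = 6 + 13 + 23 + 33 + 48 = 123

123


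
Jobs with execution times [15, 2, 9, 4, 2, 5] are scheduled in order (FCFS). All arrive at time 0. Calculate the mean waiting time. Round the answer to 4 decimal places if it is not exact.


FCFS order (as given): [15, 2, 9, 4, 2, 5]
Waiting times:
  Job 1: wait = 0
  Job 2: wait = 15
  Job 3: wait = 17
  Job 4: wait = 26
  Job 5: wait = 30
  Job 6: wait = 32
Sum of waiting times = 120
Average waiting time = 120/6 = 20.0

20.0


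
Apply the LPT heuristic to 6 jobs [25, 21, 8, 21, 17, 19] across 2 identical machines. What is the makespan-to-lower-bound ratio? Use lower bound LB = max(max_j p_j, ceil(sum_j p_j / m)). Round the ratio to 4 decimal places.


LPT order: [25, 21, 21, 19, 17, 8]
Machine loads after assignment: [52, 59]
LPT makespan = 59
Lower bound = max(max_job, ceil(total/2)) = max(25, 56) = 56
Ratio = 59 / 56 = 1.0536

1.0536


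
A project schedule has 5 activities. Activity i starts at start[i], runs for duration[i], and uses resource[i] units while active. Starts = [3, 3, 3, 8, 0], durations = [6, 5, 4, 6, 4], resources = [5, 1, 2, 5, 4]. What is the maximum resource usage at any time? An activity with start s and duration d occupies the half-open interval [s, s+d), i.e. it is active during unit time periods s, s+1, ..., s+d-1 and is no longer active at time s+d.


Each activity i is active on [start_i, start_i + duration_i).
Compute total resource usage per time slot:
  t=0: active resources = [4], total = 4
  t=1: active resources = [4], total = 4
  t=2: active resources = [4], total = 4
  t=3: active resources = [5, 1, 2, 4], total = 12
  t=4: active resources = [5, 1, 2], total = 8
  t=5: active resources = [5, 1, 2], total = 8
  t=6: active resources = [5, 1, 2], total = 8
  t=7: active resources = [5, 1], total = 6
  t=8: active resources = [5, 5], total = 10
  t=9: active resources = [5], total = 5
  t=10: active resources = [5], total = 5
  t=11: active resources = [5], total = 5
  t=12: active resources = [5], total = 5
  t=13: active resources = [5], total = 5
Peak resource demand = 12

12


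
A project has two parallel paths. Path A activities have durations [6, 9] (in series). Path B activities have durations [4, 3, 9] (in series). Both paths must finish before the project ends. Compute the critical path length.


Path A total = 6 + 9 = 15
Path B total = 4 + 3 + 9 = 16
Critical path = longest path = max(15, 16) = 16

16


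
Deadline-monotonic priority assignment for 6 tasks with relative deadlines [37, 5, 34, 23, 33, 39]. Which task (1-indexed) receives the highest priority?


Sort tasks by relative deadline (ascending):
  Task 2: deadline = 5
  Task 4: deadline = 23
  Task 5: deadline = 33
  Task 3: deadline = 34
  Task 1: deadline = 37
  Task 6: deadline = 39
Priority order (highest first): [2, 4, 5, 3, 1, 6]
Highest priority task = 2

2


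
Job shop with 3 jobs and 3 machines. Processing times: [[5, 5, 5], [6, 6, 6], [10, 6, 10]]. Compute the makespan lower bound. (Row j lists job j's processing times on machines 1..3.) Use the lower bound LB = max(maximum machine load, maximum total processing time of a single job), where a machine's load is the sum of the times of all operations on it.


Machine loads:
  Machine 1: 5 + 6 + 10 = 21
  Machine 2: 5 + 6 + 6 = 17
  Machine 3: 5 + 6 + 10 = 21
Max machine load = 21
Job totals:
  Job 1: 15
  Job 2: 18
  Job 3: 26
Max job total = 26
Lower bound = max(21, 26) = 26

26


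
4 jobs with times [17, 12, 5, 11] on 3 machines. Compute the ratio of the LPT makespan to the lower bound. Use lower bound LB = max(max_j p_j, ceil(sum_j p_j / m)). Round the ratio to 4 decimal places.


LPT order: [17, 12, 11, 5]
Machine loads after assignment: [17, 12, 16]
LPT makespan = 17
Lower bound = max(max_job, ceil(total/3)) = max(17, 15) = 17
Ratio = 17 / 17 = 1.0

1.0


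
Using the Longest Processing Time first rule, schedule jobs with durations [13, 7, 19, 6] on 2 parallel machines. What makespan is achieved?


Sort jobs in decreasing order (LPT): [19, 13, 7, 6]
Assign each job to the least loaded machine:
  Machine 1: jobs [19, 6], load = 25
  Machine 2: jobs [13, 7], load = 20
Makespan = max load = 25

25


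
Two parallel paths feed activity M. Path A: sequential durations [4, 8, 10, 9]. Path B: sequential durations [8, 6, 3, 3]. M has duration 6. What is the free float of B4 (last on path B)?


ES(B4) = sum of predecessors on chain B = 17
EF(B4) = ES + duration = 17 + 3 = 20
Successor of B4 is M. ES(M) = max(sum(A), sum(B)) = max(31, 20) = 31
Free float = ES(successor) - EF(current) = 31 - 20 = 11

11


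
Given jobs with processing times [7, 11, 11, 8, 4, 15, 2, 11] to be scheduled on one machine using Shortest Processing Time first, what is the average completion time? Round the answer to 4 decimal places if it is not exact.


Sort jobs by processing time (SPT order): [2, 4, 7, 8, 11, 11, 11, 15]
Compute completion times sequentially:
  Job 1: processing = 2, completes at 2
  Job 2: processing = 4, completes at 6
  Job 3: processing = 7, completes at 13
  Job 4: processing = 8, completes at 21
  Job 5: processing = 11, completes at 32
  Job 6: processing = 11, completes at 43
  Job 7: processing = 11, completes at 54
  Job 8: processing = 15, completes at 69
Sum of completion times = 240
Average completion time = 240/8 = 30.0

30.0


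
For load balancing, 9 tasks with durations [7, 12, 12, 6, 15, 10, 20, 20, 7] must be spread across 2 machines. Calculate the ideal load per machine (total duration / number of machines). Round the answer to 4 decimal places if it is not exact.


Total processing time = 7 + 12 + 12 + 6 + 15 + 10 + 20 + 20 + 7 = 109
Number of machines = 2
Ideal balanced load = 109 / 2 = 54.5

54.5


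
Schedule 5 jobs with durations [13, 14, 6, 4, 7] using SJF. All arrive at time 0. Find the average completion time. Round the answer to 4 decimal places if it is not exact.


SJF order (ascending): [4, 6, 7, 13, 14]
Completion times:
  Job 1: burst=4, C=4
  Job 2: burst=6, C=10
  Job 3: burst=7, C=17
  Job 4: burst=13, C=30
  Job 5: burst=14, C=44
Average completion = 105/5 = 21.0

21.0


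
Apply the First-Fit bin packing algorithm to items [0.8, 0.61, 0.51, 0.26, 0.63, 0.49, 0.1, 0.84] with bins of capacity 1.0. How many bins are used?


Place items sequentially using First-Fit:
  Item 0.8 -> new Bin 1
  Item 0.61 -> new Bin 2
  Item 0.51 -> new Bin 3
  Item 0.26 -> Bin 2 (now 0.87)
  Item 0.63 -> new Bin 4
  Item 0.49 -> Bin 3 (now 1.0)
  Item 0.1 -> Bin 1 (now 0.9)
  Item 0.84 -> new Bin 5
Total bins used = 5

5


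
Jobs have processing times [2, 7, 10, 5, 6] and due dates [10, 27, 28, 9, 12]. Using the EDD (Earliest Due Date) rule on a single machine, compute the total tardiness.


Sort by due date (EDD order): [(5, 9), (2, 10), (6, 12), (7, 27), (10, 28)]
Compute completion times and tardiness:
  Job 1: p=5, d=9, C=5, tardiness=max(0,5-9)=0
  Job 2: p=2, d=10, C=7, tardiness=max(0,7-10)=0
  Job 3: p=6, d=12, C=13, tardiness=max(0,13-12)=1
  Job 4: p=7, d=27, C=20, tardiness=max(0,20-27)=0
  Job 5: p=10, d=28, C=30, tardiness=max(0,30-28)=2
Total tardiness = 3

3


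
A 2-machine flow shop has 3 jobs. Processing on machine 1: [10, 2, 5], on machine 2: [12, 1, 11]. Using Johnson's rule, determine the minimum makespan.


Apply Johnson's rule:
  Group 1 (a <= b): [(3, 5, 11), (1, 10, 12)]
  Group 2 (a > b): [(2, 2, 1)]
Optimal job order: [3, 1, 2]
Schedule:
  Job 3: M1 done at 5, M2 done at 16
  Job 1: M1 done at 15, M2 done at 28
  Job 2: M1 done at 17, M2 done at 29
Makespan = 29

29


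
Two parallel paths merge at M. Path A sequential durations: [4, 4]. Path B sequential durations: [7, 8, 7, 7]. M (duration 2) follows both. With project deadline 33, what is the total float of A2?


Forward pass: ES(A2) = sum of predecessors on chain A = 4
EF = ES + duration = 4 + 4 = 8
Backward pass: LF(M) = deadline = 33; LS(M) = 33 - 2 = 31
LF(A2) = LS(M) - sum(successors on chain A) = 31 - 0 = 31
LS = LF - duration = 31 - 4 = 27
Total float = LS - ES = 27 - 4 = 23

23


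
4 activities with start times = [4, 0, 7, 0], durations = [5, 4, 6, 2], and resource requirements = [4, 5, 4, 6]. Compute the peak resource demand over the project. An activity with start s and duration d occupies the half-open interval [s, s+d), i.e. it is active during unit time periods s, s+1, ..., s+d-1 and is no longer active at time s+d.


Each activity i is active on [start_i, start_i + duration_i).
Compute total resource usage per time slot:
  t=0: active resources = [5, 6], total = 11
  t=1: active resources = [5, 6], total = 11
  t=2: active resources = [5], total = 5
  t=3: active resources = [5], total = 5
  t=4: active resources = [4], total = 4
  t=5: active resources = [4], total = 4
  t=6: active resources = [4], total = 4
  t=7: active resources = [4, 4], total = 8
  t=8: active resources = [4, 4], total = 8
  t=9: active resources = [4], total = 4
  t=10: active resources = [4], total = 4
  t=11: active resources = [4], total = 4
  t=12: active resources = [4], total = 4
Peak resource demand = 11

11


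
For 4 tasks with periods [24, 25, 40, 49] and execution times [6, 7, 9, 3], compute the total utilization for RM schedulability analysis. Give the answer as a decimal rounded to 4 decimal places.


Compute individual utilizations (exact fractions):
  Task 1: C/T = 6/24 = 1/4 (approx. 0.25)
  Task 2: C/T = 7/25 (approx. 0.28)
  Task 3: C/T = 9/40 (approx. 0.225)
  Task 4: C/T = 3/49 (approx. 0.0612)
Total utilization U = 1/4 + 7/25 + 9/40 + 3/49 = 7999/9800
Rounded to 4 decimal places: U = 0.8162
RM (Liu & Layland) bound for 4 tasks = 0.756828; compare with U = 7999/9800 (approx. 0.816224)
bound < U <= 1, so the RM sufficient condition is not met (inconclusive; an exact test such as response-time analysis is needed).

0.8162


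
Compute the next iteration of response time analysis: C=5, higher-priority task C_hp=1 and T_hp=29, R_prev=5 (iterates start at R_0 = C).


R_next = C + ceil(R_prev / T_hp) * C_hp
ceil(5 / 29) = ceil(0.1724) = 1
Interference = 1 * 1 = 1
R_next = 5 + 1 = 6

6


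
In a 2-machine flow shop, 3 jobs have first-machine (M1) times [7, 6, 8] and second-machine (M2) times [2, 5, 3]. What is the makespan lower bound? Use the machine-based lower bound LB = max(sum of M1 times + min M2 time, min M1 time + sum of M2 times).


LB1 = sum(M1 times) + min(M2 times) = 21 + 2 = 23
LB2 = min(M1 times) + sum(M2 times) = 6 + 10 = 16
Lower bound = max(LB1, LB2) = max(23, 16) = 23

23


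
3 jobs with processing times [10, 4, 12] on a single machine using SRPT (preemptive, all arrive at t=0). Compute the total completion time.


Since all jobs arrive at t=0, SRPT equals SPT ordering.
SPT order: [4, 10, 12]
Completion times:
  Job 1: p=4, C=4
  Job 2: p=10, C=14
  Job 3: p=12, C=26
Total completion time = 4 + 14 + 26 = 44

44


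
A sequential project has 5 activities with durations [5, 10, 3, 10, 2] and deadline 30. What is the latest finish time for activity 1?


LF(activity 1) = deadline - sum of successor durations
Successors: activities 2 through 5 with durations [10, 3, 10, 2]
Sum of successor durations = 25
LF = 30 - 25 = 5

5


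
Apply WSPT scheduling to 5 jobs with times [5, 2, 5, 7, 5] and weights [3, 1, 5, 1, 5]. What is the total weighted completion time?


Compute p/w ratios and sort ascending (WSPT): [(5, 5), (5, 5), (5, 3), (2, 1), (7, 1)]
Compute weighted completion times:
  Job (p=5,w=5): C=5, w*C=5*5=25
  Job (p=5,w=5): C=10, w*C=5*10=50
  Job (p=5,w=3): C=15, w*C=3*15=45
  Job (p=2,w=1): C=17, w*C=1*17=17
  Job (p=7,w=1): C=24, w*C=1*24=24
Total weighted completion time = 161

161


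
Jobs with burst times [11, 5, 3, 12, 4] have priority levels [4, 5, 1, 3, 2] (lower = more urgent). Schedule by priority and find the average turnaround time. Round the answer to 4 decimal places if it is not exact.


Sort by priority (ascending = highest first):
Order: [(1, 3), (2, 4), (3, 12), (4, 11), (5, 5)]
Completion times:
  Priority 1, burst=3, C=3
  Priority 2, burst=4, C=7
  Priority 3, burst=12, C=19
  Priority 4, burst=11, C=30
  Priority 5, burst=5, C=35
Average turnaround = 94/5 = 18.8

18.8


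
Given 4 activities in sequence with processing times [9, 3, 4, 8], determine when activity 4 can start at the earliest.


Activity 4 starts after activities 1 through 3 complete.
Predecessor durations: [9, 3, 4]
ES = 9 + 3 + 4 = 16

16


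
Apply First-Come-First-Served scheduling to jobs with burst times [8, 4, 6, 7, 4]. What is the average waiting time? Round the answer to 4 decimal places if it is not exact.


FCFS order (as given): [8, 4, 6, 7, 4]
Waiting times:
  Job 1: wait = 0
  Job 2: wait = 8
  Job 3: wait = 12
  Job 4: wait = 18
  Job 5: wait = 25
Sum of waiting times = 63
Average waiting time = 63/5 = 12.6

12.6


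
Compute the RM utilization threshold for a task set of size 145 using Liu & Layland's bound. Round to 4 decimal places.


Compute 2^(1/145) = 1.0047917694
Subtract 1: 1.0047917694 - 1 = 0.0047917694
Multiply by n: 145 * 0.0047917694 = 0.6948065630
Round to 4 dp: 0.6948

0.6948


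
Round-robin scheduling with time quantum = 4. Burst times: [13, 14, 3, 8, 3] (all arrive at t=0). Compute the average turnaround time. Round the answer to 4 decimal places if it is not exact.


Time quantum = 4
Execution trace:
  J1 runs 4 units, time = 4
  J2 runs 4 units, time = 8
  J3 runs 3 units, time = 11
  J4 runs 4 units, time = 15
  J5 runs 3 units, time = 18
  J1 runs 4 units, time = 22
  J2 runs 4 units, time = 26
  J4 runs 4 units, time = 30
  J1 runs 4 units, time = 34
  J2 runs 4 units, time = 38
  J1 runs 1 units, time = 39
  J2 runs 2 units, time = 41
Finish times: [39, 41, 11, 30, 18]
Average turnaround = 139/5 = 27.8

27.8


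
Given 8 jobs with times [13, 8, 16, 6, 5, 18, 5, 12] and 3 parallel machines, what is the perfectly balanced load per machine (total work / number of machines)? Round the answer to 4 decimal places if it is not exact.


Total processing time = 13 + 8 + 16 + 6 + 5 + 18 + 5 + 12 = 83
Number of machines = 3
Ideal balanced load = 83 / 3 = 27.6667

27.6667


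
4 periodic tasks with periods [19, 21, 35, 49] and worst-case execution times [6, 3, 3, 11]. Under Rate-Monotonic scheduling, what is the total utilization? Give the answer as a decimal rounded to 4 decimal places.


Compute individual utilizations (exact fractions):
  Task 1: C/T = 6/19 (approx. 0.3158)
  Task 2: C/T = 3/21 = 1/7 (approx. 0.1429)
  Task 3: C/T = 3/35 (approx. 0.0857)
  Task 4: C/T = 11/49 (approx. 0.2245)
Total utilization U = 6/19 + 1/7 + 3/35 + 11/49 = 3579/4655
Rounded to 4 decimal places: U = 0.7689
RM (Liu & Layland) bound for 4 tasks = 0.756828; compare with U = 3579/4655 (approx. 0.768851)
bound < U <= 1, so the RM sufficient condition is not met (inconclusive; an exact test such as response-time analysis is needed).

0.7689


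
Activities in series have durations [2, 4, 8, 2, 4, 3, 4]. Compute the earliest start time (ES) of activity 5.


Activity 5 starts after activities 1 through 4 complete.
Predecessor durations: [2, 4, 8, 2]
ES = 2 + 4 + 8 + 2 = 16

16


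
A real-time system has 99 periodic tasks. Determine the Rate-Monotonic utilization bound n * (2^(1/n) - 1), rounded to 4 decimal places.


Compute 2^(1/99) = 1.0070260544
Subtract 1: 1.0070260544 - 1 = 0.0070260544
Multiply by n: 99 * 0.0070260544 = 0.6955793856
Round to 4 dp: 0.6956

0.6956


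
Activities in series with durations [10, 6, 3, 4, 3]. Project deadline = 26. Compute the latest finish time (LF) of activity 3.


LF(activity 3) = deadline - sum of successor durations
Successors: activities 4 through 5 with durations [4, 3]
Sum of successor durations = 7
LF = 26 - 7 = 19

19


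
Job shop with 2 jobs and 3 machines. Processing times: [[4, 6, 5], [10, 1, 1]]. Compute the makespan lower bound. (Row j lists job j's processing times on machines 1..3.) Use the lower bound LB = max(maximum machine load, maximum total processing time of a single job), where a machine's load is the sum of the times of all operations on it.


Machine loads:
  Machine 1: 4 + 10 = 14
  Machine 2: 6 + 1 = 7
  Machine 3: 5 + 1 = 6
Max machine load = 14
Job totals:
  Job 1: 15
  Job 2: 12
Max job total = 15
Lower bound = max(14, 15) = 15

15


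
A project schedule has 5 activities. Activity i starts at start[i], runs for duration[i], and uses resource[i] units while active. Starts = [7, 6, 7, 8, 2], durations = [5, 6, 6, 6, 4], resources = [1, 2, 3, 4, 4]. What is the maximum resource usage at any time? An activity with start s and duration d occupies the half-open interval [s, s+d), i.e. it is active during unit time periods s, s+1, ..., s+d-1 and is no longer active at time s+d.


Each activity i is active on [start_i, start_i + duration_i).
Compute total resource usage per time slot:
  t=0: active resources = [], total = 0
  t=1: active resources = [], total = 0
  t=2: active resources = [4], total = 4
  t=3: active resources = [4], total = 4
  t=4: active resources = [4], total = 4
  t=5: active resources = [4], total = 4
  t=6: active resources = [2], total = 2
  t=7: active resources = [1, 2, 3], total = 6
  t=8: active resources = [1, 2, 3, 4], total = 10
  t=9: active resources = [1, 2, 3, 4], total = 10
  t=10: active resources = [1, 2, 3, 4], total = 10
  t=11: active resources = [1, 2, 3, 4], total = 10
  t=12: active resources = [3, 4], total = 7
  t=13: active resources = [4], total = 4
Peak resource demand = 10

10


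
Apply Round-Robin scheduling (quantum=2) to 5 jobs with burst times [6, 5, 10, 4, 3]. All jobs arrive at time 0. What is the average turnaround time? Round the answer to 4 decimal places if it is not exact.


Time quantum = 2
Execution trace:
  J1 runs 2 units, time = 2
  J2 runs 2 units, time = 4
  J3 runs 2 units, time = 6
  J4 runs 2 units, time = 8
  J5 runs 2 units, time = 10
  J1 runs 2 units, time = 12
  J2 runs 2 units, time = 14
  J3 runs 2 units, time = 16
  J4 runs 2 units, time = 18
  J5 runs 1 units, time = 19
  J1 runs 2 units, time = 21
  J2 runs 1 units, time = 22
  J3 runs 2 units, time = 24
  J3 runs 2 units, time = 26
  J3 runs 2 units, time = 28
Finish times: [21, 22, 28, 18, 19]
Average turnaround = 108/5 = 21.6

21.6


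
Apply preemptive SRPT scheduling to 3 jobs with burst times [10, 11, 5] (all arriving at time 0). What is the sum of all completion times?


Since all jobs arrive at t=0, SRPT equals SPT ordering.
SPT order: [5, 10, 11]
Completion times:
  Job 1: p=5, C=5
  Job 2: p=10, C=15
  Job 3: p=11, C=26
Total completion time = 5 + 15 + 26 = 46

46


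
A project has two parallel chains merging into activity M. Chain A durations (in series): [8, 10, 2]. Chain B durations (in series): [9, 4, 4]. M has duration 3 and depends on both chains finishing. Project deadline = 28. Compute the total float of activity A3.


Forward pass: ES(A3) = sum of predecessors on chain A = 18
EF = ES + duration = 18 + 2 = 20
Backward pass: LF(M) = deadline = 28; LS(M) = 28 - 3 = 25
LF(A3) = LS(M) - sum(successors on chain A) = 25 - 0 = 25
LS = LF - duration = 25 - 2 = 23
Total float = LS - ES = 23 - 18 = 5

5


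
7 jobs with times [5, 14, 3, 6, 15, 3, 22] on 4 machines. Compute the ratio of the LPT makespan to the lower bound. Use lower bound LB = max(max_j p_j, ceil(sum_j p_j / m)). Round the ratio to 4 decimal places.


LPT order: [22, 15, 14, 6, 5, 3, 3]
Machine loads after assignment: [22, 15, 17, 14]
LPT makespan = 22
Lower bound = max(max_job, ceil(total/4)) = max(22, 17) = 22
Ratio = 22 / 22 = 1.0

1.0


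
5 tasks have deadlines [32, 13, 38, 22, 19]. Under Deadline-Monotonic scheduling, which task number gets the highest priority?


Sort tasks by relative deadline (ascending):
  Task 2: deadline = 13
  Task 5: deadline = 19
  Task 4: deadline = 22
  Task 1: deadline = 32
  Task 3: deadline = 38
Priority order (highest first): [2, 5, 4, 1, 3]
Highest priority task = 2

2


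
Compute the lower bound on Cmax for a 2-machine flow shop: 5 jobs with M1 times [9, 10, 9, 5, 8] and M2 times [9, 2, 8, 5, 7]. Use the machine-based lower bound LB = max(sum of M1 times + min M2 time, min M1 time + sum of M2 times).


LB1 = sum(M1 times) + min(M2 times) = 41 + 2 = 43
LB2 = min(M1 times) + sum(M2 times) = 5 + 31 = 36
Lower bound = max(LB1, LB2) = max(43, 36) = 43

43


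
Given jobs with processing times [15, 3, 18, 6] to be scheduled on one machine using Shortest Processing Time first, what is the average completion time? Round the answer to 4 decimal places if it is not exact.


Sort jobs by processing time (SPT order): [3, 6, 15, 18]
Compute completion times sequentially:
  Job 1: processing = 3, completes at 3
  Job 2: processing = 6, completes at 9
  Job 3: processing = 15, completes at 24
  Job 4: processing = 18, completes at 42
Sum of completion times = 78
Average completion time = 78/4 = 19.5

19.5


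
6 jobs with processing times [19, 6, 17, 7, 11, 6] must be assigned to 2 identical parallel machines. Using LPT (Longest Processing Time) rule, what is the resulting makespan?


Sort jobs in decreasing order (LPT): [19, 17, 11, 7, 6, 6]
Assign each job to the least loaded machine:
  Machine 1: jobs [19, 7, 6], load = 32
  Machine 2: jobs [17, 11, 6], load = 34
Makespan = max load = 34

34


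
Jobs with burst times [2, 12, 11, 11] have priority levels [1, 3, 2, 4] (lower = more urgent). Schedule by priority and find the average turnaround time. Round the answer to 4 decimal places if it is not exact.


Sort by priority (ascending = highest first):
Order: [(1, 2), (2, 11), (3, 12), (4, 11)]
Completion times:
  Priority 1, burst=2, C=2
  Priority 2, burst=11, C=13
  Priority 3, burst=12, C=25
  Priority 4, burst=11, C=36
Average turnaround = 76/4 = 19.0

19.0


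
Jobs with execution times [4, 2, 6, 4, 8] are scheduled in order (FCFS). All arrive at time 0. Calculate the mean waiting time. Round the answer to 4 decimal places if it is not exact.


FCFS order (as given): [4, 2, 6, 4, 8]
Waiting times:
  Job 1: wait = 0
  Job 2: wait = 4
  Job 3: wait = 6
  Job 4: wait = 12
  Job 5: wait = 16
Sum of waiting times = 38
Average waiting time = 38/5 = 7.6

7.6


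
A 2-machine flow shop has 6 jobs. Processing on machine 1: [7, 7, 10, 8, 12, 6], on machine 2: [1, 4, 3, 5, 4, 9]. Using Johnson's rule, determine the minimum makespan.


Apply Johnson's rule:
  Group 1 (a <= b): [(6, 6, 9)]
  Group 2 (a > b): [(4, 8, 5), (2, 7, 4), (5, 12, 4), (3, 10, 3), (1, 7, 1)]
Optimal job order: [6, 4, 2, 5, 3, 1]
Schedule:
  Job 6: M1 done at 6, M2 done at 15
  Job 4: M1 done at 14, M2 done at 20
  Job 2: M1 done at 21, M2 done at 25
  Job 5: M1 done at 33, M2 done at 37
  Job 3: M1 done at 43, M2 done at 46
  Job 1: M1 done at 50, M2 done at 51
Makespan = 51

51


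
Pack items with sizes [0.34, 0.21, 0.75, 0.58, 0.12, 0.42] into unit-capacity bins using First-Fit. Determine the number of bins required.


Place items sequentially using First-Fit:
  Item 0.34 -> new Bin 1
  Item 0.21 -> Bin 1 (now 0.55)
  Item 0.75 -> new Bin 2
  Item 0.58 -> new Bin 3
  Item 0.12 -> Bin 1 (now 0.67)
  Item 0.42 -> Bin 3 (now 1.0)
Total bins used = 3

3


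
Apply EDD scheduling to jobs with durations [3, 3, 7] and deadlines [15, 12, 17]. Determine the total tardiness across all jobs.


Sort by due date (EDD order): [(3, 12), (3, 15), (7, 17)]
Compute completion times and tardiness:
  Job 1: p=3, d=12, C=3, tardiness=max(0,3-12)=0
  Job 2: p=3, d=15, C=6, tardiness=max(0,6-15)=0
  Job 3: p=7, d=17, C=13, tardiness=max(0,13-17)=0
Total tardiness = 0

0


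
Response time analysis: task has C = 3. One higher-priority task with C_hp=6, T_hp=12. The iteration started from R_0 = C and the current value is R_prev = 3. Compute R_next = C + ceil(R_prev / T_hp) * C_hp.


R_next = C + ceil(R_prev / T_hp) * C_hp
ceil(3 / 12) = ceil(0.25) = 1
Interference = 1 * 6 = 6
R_next = 3 + 6 = 9

9


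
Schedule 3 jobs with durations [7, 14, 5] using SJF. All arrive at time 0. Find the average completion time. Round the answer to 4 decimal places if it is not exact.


SJF order (ascending): [5, 7, 14]
Completion times:
  Job 1: burst=5, C=5
  Job 2: burst=7, C=12
  Job 3: burst=14, C=26
Average completion = 43/3 = 14.3333

14.3333


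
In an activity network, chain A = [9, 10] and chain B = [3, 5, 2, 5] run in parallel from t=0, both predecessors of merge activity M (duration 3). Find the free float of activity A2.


ES(A2) = sum of predecessors on chain A = 9
EF(A2) = ES + duration = 9 + 10 = 19
Successor of A2 is M. ES(M) = max(sum(A), sum(B)) = max(19, 15) = 19
Free float = ES(successor) - EF(current) = 19 - 19 = 0

0


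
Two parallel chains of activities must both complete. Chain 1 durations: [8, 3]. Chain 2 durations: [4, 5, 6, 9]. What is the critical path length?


Path A total = 8 + 3 = 11
Path B total = 4 + 5 + 6 + 9 = 24
Critical path = longest path = max(11, 24) = 24

24


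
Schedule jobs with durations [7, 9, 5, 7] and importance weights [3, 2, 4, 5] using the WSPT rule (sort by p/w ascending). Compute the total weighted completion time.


Compute p/w ratios and sort ascending (WSPT): [(5, 4), (7, 5), (7, 3), (9, 2)]
Compute weighted completion times:
  Job (p=5,w=4): C=5, w*C=4*5=20
  Job (p=7,w=5): C=12, w*C=5*12=60
  Job (p=7,w=3): C=19, w*C=3*19=57
  Job (p=9,w=2): C=28, w*C=2*28=56
Total weighted completion time = 193

193


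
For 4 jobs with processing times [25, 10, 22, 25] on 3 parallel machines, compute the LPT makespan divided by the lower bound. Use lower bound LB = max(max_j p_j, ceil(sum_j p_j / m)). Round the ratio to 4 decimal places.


LPT order: [25, 25, 22, 10]
Machine loads after assignment: [25, 25, 32]
LPT makespan = 32
Lower bound = max(max_job, ceil(total/3)) = max(25, 28) = 28
Ratio = 32 / 28 = 1.1429

1.1429


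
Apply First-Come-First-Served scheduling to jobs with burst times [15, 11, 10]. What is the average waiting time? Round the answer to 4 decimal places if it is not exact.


FCFS order (as given): [15, 11, 10]
Waiting times:
  Job 1: wait = 0
  Job 2: wait = 15
  Job 3: wait = 26
Sum of waiting times = 41
Average waiting time = 41/3 = 13.6667

13.6667


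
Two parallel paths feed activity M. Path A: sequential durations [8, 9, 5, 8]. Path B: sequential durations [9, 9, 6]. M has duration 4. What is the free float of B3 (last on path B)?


ES(B3) = sum of predecessors on chain B = 18
EF(B3) = ES + duration = 18 + 6 = 24
Successor of B3 is M. ES(M) = max(sum(A), sum(B)) = max(30, 24) = 30
Free float = ES(successor) - EF(current) = 30 - 24 = 6

6


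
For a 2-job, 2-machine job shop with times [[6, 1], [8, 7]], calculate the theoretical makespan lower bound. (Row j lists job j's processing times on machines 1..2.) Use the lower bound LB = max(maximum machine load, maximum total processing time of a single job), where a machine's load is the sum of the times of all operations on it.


Machine loads:
  Machine 1: 6 + 8 = 14
  Machine 2: 1 + 7 = 8
Max machine load = 14
Job totals:
  Job 1: 7
  Job 2: 15
Max job total = 15
Lower bound = max(14, 15) = 15

15


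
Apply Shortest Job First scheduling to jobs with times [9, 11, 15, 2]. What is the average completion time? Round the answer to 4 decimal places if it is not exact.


SJF order (ascending): [2, 9, 11, 15]
Completion times:
  Job 1: burst=2, C=2
  Job 2: burst=9, C=11
  Job 3: burst=11, C=22
  Job 4: burst=15, C=37
Average completion = 72/4 = 18.0

18.0


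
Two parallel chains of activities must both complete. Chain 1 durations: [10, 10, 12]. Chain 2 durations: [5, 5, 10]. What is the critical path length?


Path A total = 10 + 10 + 12 = 32
Path B total = 5 + 5 + 10 = 20
Critical path = longest path = max(32, 20) = 32

32


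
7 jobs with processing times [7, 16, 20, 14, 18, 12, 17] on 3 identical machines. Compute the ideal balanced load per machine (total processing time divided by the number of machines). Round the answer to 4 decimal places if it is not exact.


Total processing time = 7 + 16 + 20 + 14 + 18 + 12 + 17 = 104
Number of machines = 3
Ideal balanced load = 104 / 3 = 34.6667

34.6667


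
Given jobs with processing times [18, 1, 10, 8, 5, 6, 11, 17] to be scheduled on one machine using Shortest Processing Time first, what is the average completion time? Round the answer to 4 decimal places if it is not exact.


Sort jobs by processing time (SPT order): [1, 5, 6, 8, 10, 11, 17, 18]
Compute completion times sequentially:
  Job 1: processing = 1, completes at 1
  Job 2: processing = 5, completes at 6
  Job 3: processing = 6, completes at 12
  Job 4: processing = 8, completes at 20
  Job 5: processing = 10, completes at 30
  Job 6: processing = 11, completes at 41
  Job 7: processing = 17, completes at 58
  Job 8: processing = 18, completes at 76
Sum of completion times = 244
Average completion time = 244/8 = 30.5

30.5


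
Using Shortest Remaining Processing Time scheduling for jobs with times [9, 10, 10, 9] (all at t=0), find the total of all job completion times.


Since all jobs arrive at t=0, SRPT equals SPT ordering.
SPT order: [9, 9, 10, 10]
Completion times:
  Job 1: p=9, C=9
  Job 2: p=9, C=18
  Job 3: p=10, C=28
  Job 4: p=10, C=38
Total completion time = 9 + 18 + 28 + 38 = 93

93


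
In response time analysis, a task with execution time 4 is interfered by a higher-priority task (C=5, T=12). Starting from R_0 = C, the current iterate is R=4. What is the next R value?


R_next = C + ceil(R_prev / T_hp) * C_hp
ceil(4 / 12) = ceil(0.3333) = 1
Interference = 1 * 5 = 5
R_next = 4 + 5 = 9

9


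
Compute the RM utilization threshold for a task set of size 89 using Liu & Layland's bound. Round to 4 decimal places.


Compute 2^(1/89) = 1.0078185773
Subtract 1: 1.0078185773 - 1 = 0.0078185773
Multiply by n: 89 * 0.0078185773 = 0.6958533797
Round to 4 dp: 0.6959

0.6959


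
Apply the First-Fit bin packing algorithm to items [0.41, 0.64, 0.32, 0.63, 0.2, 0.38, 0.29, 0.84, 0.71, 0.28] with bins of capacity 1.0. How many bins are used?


Place items sequentially using First-Fit:
  Item 0.41 -> new Bin 1
  Item 0.64 -> new Bin 2
  Item 0.32 -> Bin 1 (now 0.73)
  Item 0.63 -> new Bin 3
  Item 0.2 -> Bin 1 (now 0.93)
  Item 0.38 -> new Bin 4
  Item 0.29 -> Bin 2 (now 0.93)
  Item 0.84 -> new Bin 5
  Item 0.71 -> new Bin 6
  Item 0.28 -> Bin 3 (now 0.91)
Total bins used = 6

6


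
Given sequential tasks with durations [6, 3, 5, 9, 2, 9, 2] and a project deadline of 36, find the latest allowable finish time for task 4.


LF(activity 4) = deadline - sum of successor durations
Successors: activities 5 through 7 with durations [2, 9, 2]
Sum of successor durations = 13
LF = 36 - 13 = 23

23


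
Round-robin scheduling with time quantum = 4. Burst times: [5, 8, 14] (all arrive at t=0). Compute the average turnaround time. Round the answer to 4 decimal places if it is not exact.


Time quantum = 4
Execution trace:
  J1 runs 4 units, time = 4
  J2 runs 4 units, time = 8
  J3 runs 4 units, time = 12
  J1 runs 1 units, time = 13
  J2 runs 4 units, time = 17
  J3 runs 4 units, time = 21
  J3 runs 4 units, time = 25
  J3 runs 2 units, time = 27
Finish times: [13, 17, 27]
Average turnaround = 57/3 = 19.0

19.0


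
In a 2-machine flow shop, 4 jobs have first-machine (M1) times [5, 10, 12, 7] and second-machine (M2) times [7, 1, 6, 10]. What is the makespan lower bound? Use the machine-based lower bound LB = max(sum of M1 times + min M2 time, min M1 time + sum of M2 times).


LB1 = sum(M1 times) + min(M2 times) = 34 + 1 = 35
LB2 = min(M1 times) + sum(M2 times) = 5 + 24 = 29
Lower bound = max(LB1, LB2) = max(35, 29) = 35

35


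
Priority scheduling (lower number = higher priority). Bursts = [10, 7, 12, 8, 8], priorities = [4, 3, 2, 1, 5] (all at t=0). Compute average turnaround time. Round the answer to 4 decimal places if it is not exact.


Sort by priority (ascending = highest first):
Order: [(1, 8), (2, 12), (3, 7), (4, 10), (5, 8)]
Completion times:
  Priority 1, burst=8, C=8
  Priority 2, burst=12, C=20
  Priority 3, burst=7, C=27
  Priority 4, burst=10, C=37
  Priority 5, burst=8, C=45
Average turnaround = 137/5 = 27.4

27.4


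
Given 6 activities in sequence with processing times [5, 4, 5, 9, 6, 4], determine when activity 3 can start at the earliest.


Activity 3 starts after activities 1 through 2 complete.
Predecessor durations: [5, 4]
ES = 5 + 4 = 9

9


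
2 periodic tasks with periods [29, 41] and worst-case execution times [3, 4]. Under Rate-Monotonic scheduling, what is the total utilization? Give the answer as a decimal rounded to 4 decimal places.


Compute individual utilizations (exact fractions):
  Task 1: C/T = 3/29 (approx. 0.1034)
  Task 2: C/T = 4/41 (approx. 0.0976)
Total utilization U = 3/29 + 4/41 = 239/1189
Rounded to 4 decimal places: U = 0.2010
RM (Liu & Layland) bound for 2 tasks = 0.828427; compare with U = 239/1189 (approx. 0.201009)
U <= bound, so schedulable by RM sufficient condition.

0.2010


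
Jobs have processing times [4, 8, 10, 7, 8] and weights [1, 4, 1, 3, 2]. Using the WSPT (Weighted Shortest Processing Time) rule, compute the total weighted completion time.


Compute p/w ratios and sort ascending (WSPT): [(8, 4), (7, 3), (4, 1), (8, 2), (10, 1)]
Compute weighted completion times:
  Job (p=8,w=4): C=8, w*C=4*8=32
  Job (p=7,w=3): C=15, w*C=3*15=45
  Job (p=4,w=1): C=19, w*C=1*19=19
  Job (p=8,w=2): C=27, w*C=2*27=54
  Job (p=10,w=1): C=37, w*C=1*37=37
Total weighted completion time = 187

187


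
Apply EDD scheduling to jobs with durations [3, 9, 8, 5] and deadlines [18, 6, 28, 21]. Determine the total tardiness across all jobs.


Sort by due date (EDD order): [(9, 6), (3, 18), (5, 21), (8, 28)]
Compute completion times and tardiness:
  Job 1: p=9, d=6, C=9, tardiness=max(0,9-6)=3
  Job 2: p=3, d=18, C=12, tardiness=max(0,12-18)=0
  Job 3: p=5, d=21, C=17, tardiness=max(0,17-21)=0
  Job 4: p=8, d=28, C=25, tardiness=max(0,25-28)=0
Total tardiness = 3

3


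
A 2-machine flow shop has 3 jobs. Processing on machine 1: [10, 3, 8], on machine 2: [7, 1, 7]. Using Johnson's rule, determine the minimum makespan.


Apply Johnson's rule:
  Group 1 (a <= b): []
  Group 2 (a > b): [(1, 10, 7), (3, 8, 7), (2, 3, 1)]
Optimal job order: [1, 3, 2]
Schedule:
  Job 1: M1 done at 10, M2 done at 17
  Job 3: M1 done at 18, M2 done at 25
  Job 2: M1 done at 21, M2 done at 26
Makespan = 26

26


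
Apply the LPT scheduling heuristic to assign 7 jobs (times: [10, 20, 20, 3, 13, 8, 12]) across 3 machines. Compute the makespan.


Sort jobs in decreasing order (LPT): [20, 20, 13, 12, 10, 8, 3]
Assign each job to the least loaded machine:
  Machine 1: jobs [20, 10], load = 30
  Machine 2: jobs [20, 8], load = 28
  Machine 3: jobs [13, 12, 3], load = 28
Makespan = max load = 30

30


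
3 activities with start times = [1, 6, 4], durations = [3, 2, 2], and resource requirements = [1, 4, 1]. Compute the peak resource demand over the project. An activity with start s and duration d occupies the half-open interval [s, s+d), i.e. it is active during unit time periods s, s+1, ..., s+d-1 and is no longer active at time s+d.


Each activity i is active on [start_i, start_i + duration_i).
Compute total resource usage per time slot:
  t=0: active resources = [], total = 0
  t=1: active resources = [1], total = 1
  t=2: active resources = [1], total = 1
  t=3: active resources = [1], total = 1
  t=4: active resources = [1], total = 1
  t=5: active resources = [1], total = 1
  t=6: active resources = [4], total = 4
  t=7: active resources = [4], total = 4
Peak resource demand = 4

4


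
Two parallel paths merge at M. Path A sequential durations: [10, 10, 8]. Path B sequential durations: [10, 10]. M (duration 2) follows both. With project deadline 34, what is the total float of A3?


Forward pass: ES(A3) = sum of predecessors on chain A = 20
EF = ES + duration = 20 + 8 = 28
Backward pass: LF(M) = deadline = 34; LS(M) = 34 - 2 = 32
LF(A3) = LS(M) - sum(successors on chain A) = 32 - 0 = 32
LS = LF - duration = 32 - 8 = 24
Total float = LS - ES = 24 - 20 = 4

4


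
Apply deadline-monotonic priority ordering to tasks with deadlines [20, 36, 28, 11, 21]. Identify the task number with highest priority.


Sort tasks by relative deadline (ascending):
  Task 4: deadline = 11
  Task 1: deadline = 20
  Task 5: deadline = 21
  Task 3: deadline = 28
  Task 2: deadline = 36
Priority order (highest first): [4, 1, 5, 3, 2]
Highest priority task = 4

4


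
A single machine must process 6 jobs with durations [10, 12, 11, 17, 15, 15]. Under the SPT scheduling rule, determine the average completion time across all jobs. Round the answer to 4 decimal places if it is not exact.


Sort jobs by processing time (SPT order): [10, 11, 12, 15, 15, 17]
Compute completion times sequentially:
  Job 1: processing = 10, completes at 10
  Job 2: processing = 11, completes at 21
  Job 3: processing = 12, completes at 33
  Job 4: processing = 15, completes at 48
  Job 5: processing = 15, completes at 63
  Job 6: processing = 17, completes at 80
Sum of completion times = 255
Average completion time = 255/6 = 42.5

42.5


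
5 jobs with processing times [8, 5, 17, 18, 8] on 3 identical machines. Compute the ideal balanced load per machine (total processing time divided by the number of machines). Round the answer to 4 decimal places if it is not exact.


Total processing time = 8 + 5 + 17 + 18 + 8 = 56
Number of machines = 3
Ideal balanced load = 56 / 3 = 18.6667

18.6667
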